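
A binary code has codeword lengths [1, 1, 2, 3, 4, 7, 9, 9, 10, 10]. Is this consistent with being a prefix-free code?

Kraft inequality: Σ 2^(-l_i) ≤ 1 for prefix-free code
Calculating: 2^(-1) + 2^(-1) + 2^(-2) + 2^(-3) + 2^(-4) + 2^(-7) + 2^(-9) + 2^(-9) + 2^(-10) + 2^(-10)
= 0.5 + 0.5 + 0.25 + 0.125 + 0.0625 + 0.0078125 + 0.001953125 + 0.001953125 + 0.0009765625 + 0.0009765625
= 1.4512
Since 1.4512 > 1, prefix-free code does not exist


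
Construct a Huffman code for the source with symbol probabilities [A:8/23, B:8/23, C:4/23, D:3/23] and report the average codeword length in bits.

Huffman tree construction:
Combine smallest probabilities repeatedly
Resulting codes:
  A: 11 (length 2)
  B: 0 (length 1)
  C: 101 (length 3)
  D: 100 (length 3)
Average length = Σ p(s) × length(s) = 1.9565 bits


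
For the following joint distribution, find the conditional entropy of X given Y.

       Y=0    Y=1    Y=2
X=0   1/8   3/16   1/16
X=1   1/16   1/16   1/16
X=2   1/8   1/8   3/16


H(X|Y) = Σ_y p(y) H(X|Y=y)
  p(Y=0) = 5/16, H(X|Y=0) = 1.5219
  p(Y=1) = 3/8, H(X|Y=1) = 1.4591
  p(Y=2) = 5/16, H(X|Y=2) = 1.3710
H(X|Y) = 0.3125×1.5219 + 0.3750×1.4591 + 0.3125×1.3710 = 1.4512 bits


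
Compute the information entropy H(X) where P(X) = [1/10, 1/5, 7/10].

H(X) = -Σ p(x) log₂ p(x)
  -1/10 × log₂(1/10) = 0.3322
  -1/5 × log₂(1/5) = 0.4644
  -7/10 × log₂(7/10) = 0.3602
H(X) = 1.1568 bits


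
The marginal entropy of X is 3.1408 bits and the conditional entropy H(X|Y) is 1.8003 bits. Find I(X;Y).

I(X;Y) = H(X) - H(X|Y)
I(X;Y) = 3.1408 - 1.8003 = 1.3405 bits


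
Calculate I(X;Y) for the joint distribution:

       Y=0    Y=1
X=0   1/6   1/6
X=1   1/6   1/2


H(X) = 0.9183, H(Y) = 0.9183, H(X,Y) = 1.7925
I(X;Y) = H(X) + H(Y) - H(X,Y) = 0.0441 bits


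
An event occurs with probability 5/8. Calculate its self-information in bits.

Information content I(x) = -log₂(p(x))
I = -log₂(5/8) = -log₂(0.6250)
I = 0.6781 bits


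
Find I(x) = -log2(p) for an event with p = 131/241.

Information content I(x) = -log₂(p(x))
I = -log₂(131/241) = -log₂(0.5436)
I = 0.8795 bits


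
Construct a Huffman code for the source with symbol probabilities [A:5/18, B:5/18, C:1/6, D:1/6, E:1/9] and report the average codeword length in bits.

Huffman tree construction:
Combine smallest probabilities repeatedly
Resulting codes:
  A: 01 (length 2)
  B: 10 (length 2)
  C: 111 (length 3)
  D: 00 (length 2)
  E: 110 (length 3)
Average length = Σ p(s) × length(s) = 2.2778 bits


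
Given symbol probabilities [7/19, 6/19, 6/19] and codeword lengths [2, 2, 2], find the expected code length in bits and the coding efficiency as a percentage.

Average length L = Σ p_i × l_i = 2.0000 bits
Entropy H = 1.5810 bits
Efficiency η = H/L × 100% = 79.05%


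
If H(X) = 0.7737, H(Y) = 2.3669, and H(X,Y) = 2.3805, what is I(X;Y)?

I(X;Y) = H(X) + H(Y) - H(X,Y)
I(X;Y) = 0.7737 + 2.3669 - 2.3805 = 0.7601 bits


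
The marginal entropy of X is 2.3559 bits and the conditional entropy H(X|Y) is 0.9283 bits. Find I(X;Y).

I(X;Y) = H(X) - H(X|Y)
I(X;Y) = 2.3559 - 0.9283 = 1.4276 bits


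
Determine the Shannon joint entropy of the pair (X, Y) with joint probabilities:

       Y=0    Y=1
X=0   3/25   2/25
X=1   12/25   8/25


H(X,Y) = -Σ p(x,y) log₂ p(x,y)
  p(0,0)=3/25: -0.1200 × log₂(0.1200) = 0.3671
  p(0,1)=2/25: -0.0800 × log₂(0.0800) = 0.2915
  p(1,0)=12/25: -0.4800 × log₂(0.4800) = 0.5083
  p(1,1)=8/25: -0.3200 × log₂(0.3200) = 0.5260
H(X,Y) = 1.6929 bits


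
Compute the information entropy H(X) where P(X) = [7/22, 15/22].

H(X) = -Σ p(x) log₂ p(x)
  -7/22 × log₂(7/22) = 0.5257
  -15/22 × log₂(15/22) = 0.3767
H(X) = 0.9024 bits


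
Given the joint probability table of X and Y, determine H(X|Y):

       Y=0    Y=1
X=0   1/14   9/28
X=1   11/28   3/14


H(X|Y) = Σ_y p(y) H(X|Y=y)
  p(Y=0) = 13/28, H(X|Y=0) = 0.6194
  p(Y=1) = 15/28, H(X|Y=1) = 0.9710
H(X|Y) = 0.4643×0.6194 + 0.5357×0.9710 = 0.8077 bits


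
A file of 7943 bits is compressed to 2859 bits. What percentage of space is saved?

Space savings = (1 - Compressed/Original) × 100%
= (1 - 2859/7943) × 100%
= 64.01%


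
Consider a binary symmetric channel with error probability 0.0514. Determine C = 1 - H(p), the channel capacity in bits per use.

For BSC with error probability p:
C = 1 - H(p) where H(p) is binary entropy
H(0.0514) = -0.0514 × log₂(0.0514) - 0.9486 × log₂(0.9486)
H(p) = 0.2923
C = 1 - 0.2923 = 0.7077 bits/use


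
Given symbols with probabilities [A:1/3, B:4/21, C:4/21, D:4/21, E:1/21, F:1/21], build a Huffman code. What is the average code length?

Huffman tree construction:
Combine smallest probabilities repeatedly
Resulting codes:
  A: 11 (length 2)
  B: 101 (length 3)
  C: 00 (length 2)
  D: 01 (length 2)
  E: 1000 (length 4)
  F: 1001 (length 4)
Average length = Σ p(s) × length(s) = 2.3810 bits


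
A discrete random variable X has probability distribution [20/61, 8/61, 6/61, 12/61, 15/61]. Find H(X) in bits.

H(X) = -Σ p(x) log₂ p(x)
  -20/61 × log₂(20/61) = 0.5275
  -8/61 × log₂(8/61) = 0.3844
  -6/61 × log₂(6/61) = 0.3291
  -12/61 × log₂(12/61) = 0.4615
  -15/61 × log₂(15/61) = 0.4977
H(X) = 2.2001 bits


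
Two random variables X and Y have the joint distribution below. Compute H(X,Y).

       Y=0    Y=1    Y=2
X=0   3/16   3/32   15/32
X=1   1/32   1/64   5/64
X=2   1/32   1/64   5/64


H(X,Y) = -Σ p(x,y) log₂ p(x,y)
  p(0,0)=3/16: -0.1875 × log₂(0.1875) = 0.4528
  p(0,1)=3/32: -0.0938 × log₂(0.0938) = 0.3202
  p(0,2)=15/32: -0.4688 × log₂(0.4688) = 0.5124
  p(1,0)=1/32: -0.0312 × log₂(0.0312) = 0.1562
  p(1,1)=1/64: -0.0156 × log₂(0.0156) = 0.0938
  p(1,2)=5/64: -0.0781 × log₂(0.0781) = 0.2873
  p(2,0)=1/32: -0.0312 × log₂(0.0312) = 0.1562
  p(2,1)=1/64: -0.0156 × log₂(0.0156) = 0.0938
  p(2,2)=5/64: -0.0781 × log₂(0.0781) = 0.2873
H(X,Y) = 2.3601 bits


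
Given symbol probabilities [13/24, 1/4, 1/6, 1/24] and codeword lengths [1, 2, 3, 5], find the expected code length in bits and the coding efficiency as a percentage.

Average length L = Σ p_i × l_i = 1.7500 bits
Entropy H = 1.6010 bits
Efficiency η = H/L × 100% = 91.48%


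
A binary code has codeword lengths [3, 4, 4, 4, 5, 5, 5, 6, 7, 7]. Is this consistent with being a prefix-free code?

Kraft inequality: Σ 2^(-l_i) ≤ 1 for prefix-free code
Calculating: 2^(-3) + 2^(-4) + 2^(-4) + 2^(-4) + 2^(-5) + 2^(-5) + 2^(-5) + 2^(-6) + 2^(-7) + 2^(-7)
= 0.125 + 0.0625 + 0.0625 + 0.0625 + 0.03125 + 0.03125 + 0.03125 + 0.015625 + 0.0078125 + 0.0078125
= 0.4375
Since 0.4375 ≤ 1, prefix-free code exists


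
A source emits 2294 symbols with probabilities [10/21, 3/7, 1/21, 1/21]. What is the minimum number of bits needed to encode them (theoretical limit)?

Entropy H = 1.4519 bits/symbol
Minimum bits = H × n = 1.4519 × 2294
= 3330.68 bits


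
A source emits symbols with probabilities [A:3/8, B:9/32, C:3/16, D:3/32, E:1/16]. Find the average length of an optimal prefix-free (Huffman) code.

Huffman tree construction:
Combine smallest probabilities repeatedly
Resulting codes:
  A: 0 (length 1)
  B: 10 (length 2)
  C: 111 (length 3)
  D: 1101 (length 4)
  E: 1100 (length 4)
Average length = Σ p(s) × length(s) = 2.1250 bits


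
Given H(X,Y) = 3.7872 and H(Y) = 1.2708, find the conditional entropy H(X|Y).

Chain rule: H(X,Y) = H(X|Y) + H(Y)
H(X|Y) = H(X,Y) - H(Y) = 3.7872 - 1.2708 = 2.5164 bits


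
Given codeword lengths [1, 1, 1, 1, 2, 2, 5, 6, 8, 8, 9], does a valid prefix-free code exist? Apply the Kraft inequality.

Kraft inequality: Σ 2^(-l_i) ≤ 1 for prefix-free code
Calculating: 2^(-1) + 2^(-1) + 2^(-1) + 2^(-1) + 2^(-2) + 2^(-2) + 2^(-5) + 2^(-6) + 2^(-8) + 2^(-8) + 2^(-9)
= 0.5 + 0.5 + 0.5 + 0.5 + 0.25 + 0.25 + 0.03125 + 0.015625 + 0.00390625 + 0.00390625 + 0.001953125
= 2.5566
Since 2.5566 > 1, prefix-free code does not exist


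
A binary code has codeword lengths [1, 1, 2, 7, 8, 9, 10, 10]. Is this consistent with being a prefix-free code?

Kraft inequality: Σ 2^(-l_i) ≤ 1 for prefix-free code
Calculating: 2^(-1) + 2^(-1) + 2^(-2) + 2^(-7) + 2^(-8) + 2^(-9) + 2^(-10) + 2^(-10)
= 0.5 + 0.5 + 0.25 + 0.0078125 + 0.00390625 + 0.001953125 + 0.0009765625 + 0.0009765625
= 1.2656
Since 1.2656 > 1, prefix-free code does not exist


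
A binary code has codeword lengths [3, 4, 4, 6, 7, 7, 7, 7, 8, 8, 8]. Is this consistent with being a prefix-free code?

Kraft inequality: Σ 2^(-l_i) ≤ 1 for prefix-free code
Calculating: 2^(-3) + 2^(-4) + 2^(-4) + 2^(-6) + 2^(-7) + 2^(-7) + 2^(-7) + 2^(-7) + 2^(-8) + 2^(-8) + 2^(-8)
= 0.125 + 0.0625 + 0.0625 + 0.015625 + 0.0078125 + 0.0078125 + 0.0078125 + 0.0078125 + 0.00390625 + 0.00390625 + 0.00390625
= 0.3086
Since 0.3086 ≤ 1, prefix-free code exists


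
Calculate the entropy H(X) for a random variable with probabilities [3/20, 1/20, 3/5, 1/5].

H(X) = -Σ p(x) log₂ p(x)
  -3/20 × log₂(3/20) = 0.4105
  -1/20 × log₂(1/20) = 0.2161
  -3/5 × log₂(3/5) = 0.4422
  -1/5 × log₂(1/5) = 0.4644
H(X) = 1.5332 bits


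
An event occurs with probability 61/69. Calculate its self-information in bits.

Information content I(x) = -log₂(p(x))
I = -log₂(61/69) = -log₂(0.8841)
I = 0.1778 bits


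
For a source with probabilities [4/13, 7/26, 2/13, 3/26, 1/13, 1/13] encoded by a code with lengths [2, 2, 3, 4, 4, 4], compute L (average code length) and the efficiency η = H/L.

Average length L = Σ p_i × l_i = 2.6923 bits
Entropy H = 2.3771 bits
Efficiency η = H/L × 100% = 88.29%


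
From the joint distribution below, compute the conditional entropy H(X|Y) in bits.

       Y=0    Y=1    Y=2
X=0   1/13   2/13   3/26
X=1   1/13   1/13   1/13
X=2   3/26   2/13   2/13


H(X|Y) = Σ_y p(y) H(X|Y=y)
  p(Y=0) = 7/26, H(X|Y=0) = 1.5567
  p(Y=1) = 5/13, H(X|Y=1) = 1.5219
  p(Y=2) = 9/26, H(X|Y=2) = 1.5305
H(X|Y) = 0.2692×1.5567 + 0.3846×1.5219 + 0.3462×1.5305 = 1.5342 bits


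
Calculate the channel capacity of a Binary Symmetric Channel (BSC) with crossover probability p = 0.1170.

For BSC with error probability p:
C = 1 - H(p) where H(p) is binary entropy
H(0.1170) = -0.1170 × log₂(0.1170) - 0.8830 × log₂(0.8830)
H(p) = 0.5207
C = 1 - 0.5207 = 0.4793 bits/use


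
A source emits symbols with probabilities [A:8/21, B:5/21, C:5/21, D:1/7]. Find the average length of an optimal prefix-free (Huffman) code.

Huffman tree construction:
Combine smallest probabilities repeatedly
Resulting codes:
  A: 11 (length 2)
  B: 01 (length 2)
  C: 10 (length 2)
  D: 00 (length 2)
Average length = Σ p(s) × length(s) = 2.0000 bits


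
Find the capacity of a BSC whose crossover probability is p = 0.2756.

For BSC with error probability p:
C = 1 - H(p) where H(p) is binary entropy
H(0.2756) = -0.2756 × log₂(0.2756) - 0.7244 × log₂(0.7244)
H(p) = 0.8494
C = 1 - 0.8494 = 0.1506 bits/use


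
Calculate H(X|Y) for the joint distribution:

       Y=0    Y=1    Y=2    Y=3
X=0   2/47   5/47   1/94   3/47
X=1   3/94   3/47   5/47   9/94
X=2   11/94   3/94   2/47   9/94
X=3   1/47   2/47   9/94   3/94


H(X|Y) = Σ_y p(y) H(X|Y=y)
  p(Y=0) = 10/47, H(X|Y=0) = 1.6815
  p(Y=1) = 23/94, H(X|Y=1) = 1.8503
  p(Y=2) = 12/47, H(X|Y=2) = 1.6788
  p(Y=3) = 27/94, H(X|Y=3) = 1.8911
H(X|Y) = 0.2128×1.6815 + 0.2447×1.8503 + 0.2553×1.6788 + 0.2872×1.8911 = 1.7823 bits


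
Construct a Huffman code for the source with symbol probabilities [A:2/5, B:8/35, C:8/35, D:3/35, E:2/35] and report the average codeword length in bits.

Huffman tree construction:
Combine smallest probabilities repeatedly
Resulting codes:
  A: 0 (length 1)
  B: 111 (length 3)
  C: 10 (length 2)
  D: 1101 (length 4)
  E: 1100 (length 4)
Average length = Σ p(s) × length(s) = 2.1143 bits


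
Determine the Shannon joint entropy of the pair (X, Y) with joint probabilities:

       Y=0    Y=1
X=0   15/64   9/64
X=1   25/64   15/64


H(X,Y) = -Σ p(x,y) log₂ p(x,y)
  p(0,0)=15/64: -0.2344 × log₂(0.2344) = 0.4906
  p(0,1)=9/64: -0.1406 × log₂(0.1406) = 0.3980
  p(1,0)=25/64: -0.3906 × log₂(0.3906) = 0.5297
  p(1,1)=15/64: -0.2344 × log₂(0.2344) = 0.4906
H(X,Y) = 1.9089 bits


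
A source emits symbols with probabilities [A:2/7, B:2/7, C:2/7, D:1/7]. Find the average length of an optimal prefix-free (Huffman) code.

Huffman tree construction:
Combine smallest probabilities repeatedly
Resulting codes:
  A: 01 (length 2)
  B: 10 (length 2)
  C: 11 (length 2)
  D: 00 (length 2)
Average length = Σ p(s) × length(s) = 2.0000 bits


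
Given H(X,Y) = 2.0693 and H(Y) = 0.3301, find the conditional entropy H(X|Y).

Chain rule: H(X,Y) = H(X|Y) + H(Y)
H(X|Y) = H(X,Y) - H(Y) = 2.0693 - 0.3301 = 1.7392 bits


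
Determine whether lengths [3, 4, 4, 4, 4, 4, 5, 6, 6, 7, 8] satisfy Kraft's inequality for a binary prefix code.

Kraft inequality: Σ 2^(-l_i) ≤ 1 for prefix-free code
Calculating: 2^(-3) + 2^(-4) + 2^(-4) + 2^(-4) + 2^(-4) + 2^(-4) + 2^(-5) + 2^(-6) + 2^(-6) + 2^(-7) + 2^(-8)
= 0.125 + 0.0625 + 0.0625 + 0.0625 + 0.0625 + 0.0625 + 0.03125 + 0.015625 + 0.015625 + 0.0078125 + 0.00390625
= 0.5117
Since 0.5117 ≤ 1, prefix-free code exists


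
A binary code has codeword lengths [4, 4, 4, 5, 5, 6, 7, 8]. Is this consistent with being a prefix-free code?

Kraft inequality: Σ 2^(-l_i) ≤ 1 for prefix-free code
Calculating: 2^(-4) + 2^(-4) + 2^(-4) + 2^(-5) + 2^(-5) + 2^(-6) + 2^(-7) + 2^(-8)
= 0.0625 + 0.0625 + 0.0625 + 0.03125 + 0.03125 + 0.015625 + 0.0078125 + 0.00390625
= 0.2773
Since 0.2773 ≤ 1, prefix-free code exists


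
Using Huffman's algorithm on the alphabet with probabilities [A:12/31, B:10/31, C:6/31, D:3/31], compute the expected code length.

Huffman tree construction:
Combine smallest probabilities repeatedly
Resulting codes:
  A: 0 (length 1)
  B: 11 (length 2)
  C: 101 (length 3)
  D: 100 (length 3)
Average length = Σ p(s) × length(s) = 1.9032 bits


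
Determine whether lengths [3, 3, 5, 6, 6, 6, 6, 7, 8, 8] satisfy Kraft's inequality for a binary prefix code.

Kraft inequality: Σ 2^(-l_i) ≤ 1 for prefix-free code
Calculating: 2^(-3) + 2^(-3) + 2^(-5) + 2^(-6) + 2^(-6) + 2^(-6) + 2^(-6) + 2^(-7) + 2^(-8) + 2^(-8)
= 0.125 + 0.125 + 0.03125 + 0.015625 + 0.015625 + 0.015625 + 0.015625 + 0.0078125 + 0.00390625 + 0.00390625
= 0.3594
Since 0.3594 ≤ 1, prefix-free code exists


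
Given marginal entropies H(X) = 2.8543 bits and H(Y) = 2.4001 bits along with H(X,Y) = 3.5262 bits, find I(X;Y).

I(X;Y) = H(X) + H(Y) - H(X,Y)
I(X;Y) = 2.8543 + 2.4001 - 3.5262 = 1.7282 bits


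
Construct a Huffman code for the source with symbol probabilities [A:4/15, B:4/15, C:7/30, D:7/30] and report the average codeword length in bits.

Huffman tree construction:
Combine smallest probabilities repeatedly
Resulting codes:
  A: 10 (length 2)
  B: 11 (length 2)
  C: 00 (length 2)
  D: 01 (length 2)
Average length = Σ p(s) × length(s) = 2.0000 bits


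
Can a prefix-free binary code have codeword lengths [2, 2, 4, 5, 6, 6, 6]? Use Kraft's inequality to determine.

Kraft inequality: Σ 2^(-l_i) ≤ 1 for prefix-free code
Calculating: 2^(-2) + 2^(-2) + 2^(-4) + 2^(-5) + 2^(-6) + 2^(-6) + 2^(-6)
= 0.25 + 0.25 + 0.0625 + 0.03125 + 0.015625 + 0.015625 + 0.015625
= 0.6406
Since 0.6406 ≤ 1, prefix-free code exists


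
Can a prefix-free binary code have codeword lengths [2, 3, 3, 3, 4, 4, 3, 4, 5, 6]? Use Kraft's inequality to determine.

Kraft inequality: Σ 2^(-l_i) ≤ 1 for prefix-free code
Calculating: 2^(-2) + 2^(-3) + 2^(-3) + 2^(-3) + 2^(-4) + 2^(-4) + 2^(-3) + 2^(-4) + 2^(-5) + 2^(-6)
= 0.25 + 0.125 + 0.125 + 0.125 + 0.0625 + 0.0625 + 0.125 + 0.0625 + 0.03125 + 0.015625
= 0.9844
Since 0.9844 ≤ 1, prefix-free code exists


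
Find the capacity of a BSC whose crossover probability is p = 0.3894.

For BSC with error probability p:
C = 1 - H(p) where H(p) is binary entropy
H(0.3894) = -0.3894 × log₂(0.3894) - 0.6106 × log₂(0.6106)
H(p) = 0.9644
C = 1 - 0.9644 = 0.0356 bits/use


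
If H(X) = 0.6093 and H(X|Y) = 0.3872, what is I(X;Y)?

I(X;Y) = H(X) - H(X|Y)
I(X;Y) = 0.6093 - 0.3872 = 0.2221 bits


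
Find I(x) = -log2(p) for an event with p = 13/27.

Information content I(x) = -log₂(p(x))
I = -log₂(13/27) = -log₂(0.4815)
I = 1.0544 bits


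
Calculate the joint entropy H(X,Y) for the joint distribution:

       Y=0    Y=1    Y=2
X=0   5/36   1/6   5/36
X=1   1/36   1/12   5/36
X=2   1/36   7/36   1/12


H(X,Y) = -Σ p(x,y) log₂ p(x,y)
  p(0,0)=5/36: -0.1389 × log₂(0.1389) = 0.3956
  p(0,1)=1/6: -0.1667 × log₂(0.1667) = 0.4308
  p(0,2)=5/36: -0.1389 × log₂(0.1389) = 0.3956
  p(1,0)=1/36: -0.0278 × log₂(0.0278) = 0.1436
  p(1,1)=1/12: -0.0833 × log₂(0.0833) = 0.2987
  p(1,2)=5/36: -0.1389 × log₂(0.1389) = 0.3956
  p(2,0)=1/36: -0.0278 × log₂(0.0278) = 0.1436
  p(2,1)=7/36: -0.1944 × log₂(0.1944) = 0.4594
  p(2,2)=1/12: -0.0833 × log₂(0.0833) = 0.2987
H(X,Y) = 2.9616 bits


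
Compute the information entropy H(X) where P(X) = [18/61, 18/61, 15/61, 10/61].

H(X) = -Σ p(x) log₂ p(x)
  -18/61 × log₂(18/61) = 0.5196
  -18/61 × log₂(18/61) = 0.5196
  -15/61 × log₂(15/61) = 0.4977
  -10/61 × log₂(10/61) = 0.4277
H(X) = 1.9645 bits


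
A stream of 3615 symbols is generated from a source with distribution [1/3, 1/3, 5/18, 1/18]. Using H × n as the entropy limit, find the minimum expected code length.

Entropy H = 1.8016 bits/symbol
Minimum bits = H × n = 1.8016 × 3615
= 6512.92 bits


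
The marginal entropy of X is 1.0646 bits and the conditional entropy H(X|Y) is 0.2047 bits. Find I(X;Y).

I(X;Y) = H(X) - H(X|Y)
I(X;Y) = 1.0646 - 0.2047 = 0.8599 bits


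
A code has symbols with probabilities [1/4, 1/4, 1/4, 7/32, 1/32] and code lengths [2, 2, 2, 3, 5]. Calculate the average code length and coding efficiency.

Average length L = Σ p_i × l_i = 2.3125 bits
Entropy H = 2.1359 bits
Efficiency η = H/L × 100% = 92.36%


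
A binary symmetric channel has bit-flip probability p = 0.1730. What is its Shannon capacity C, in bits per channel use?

For BSC with error probability p:
C = 1 - H(p) where H(p) is binary entropy
H(0.1730) = -0.1730 × log₂(0.1730) - 0.8270 × log₂(0.8270)
H(p) = 0.6645
C = 1 - 0.6645 = 0.3355 bits/use


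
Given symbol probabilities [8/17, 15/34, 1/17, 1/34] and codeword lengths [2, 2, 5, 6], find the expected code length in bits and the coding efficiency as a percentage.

Average length L = Σ p_i × l_i = 2.2941 bits
Entropy H = 1.4227 bits
Efficiency η = H/L × 100% = 62.01%


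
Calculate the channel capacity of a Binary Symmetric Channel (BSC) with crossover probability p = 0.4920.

For BSC with error probability p:
C = 1 - H(p) where H(p) is binary entropy
H(0.4920) = -0.4920 × log₂(0.4920) - 0.5080 × log₂(0.5080)
H(p) = 0.9998
C = 1 - 0.9998 = 0.0002 bits/use


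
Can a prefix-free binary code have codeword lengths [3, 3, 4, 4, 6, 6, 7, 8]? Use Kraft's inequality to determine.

Kraft inequality: Σ 2^(-l_i) ≤ 1 for prefix-free code
Calculating: 2^(-3) + 2^(-3) + 2^(-4) + 2^(-4) + 2^(-6) + 2^(-6) + 2^(-7) + 2^(-8)
= 0.125 + 0.125 + 0.0625 + 0.0625 + 0.015625 + 0.015625 + 0.0078125 + 0.00390625
= 0.4180
Since 0.4180 ≤ 1, prefix-free code exists


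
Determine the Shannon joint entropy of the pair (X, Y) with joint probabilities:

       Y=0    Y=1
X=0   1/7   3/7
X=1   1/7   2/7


H(X,Y) = -Σ p(x,y) log₂ p(x,y)
  p(0,0)=1/7: -0.1429 × log₂(0.1429) = 0.4011
  p(0,1)=3/7: -0.4286 × log₂(0.4286) = 0.5239
  p(1,0)=1/7: -0.1429 × log₂(0.1429) = 0.4011
  p(1,1)=2/7: -0.2857 × log₂(0.2857) = 0.5164
H(X,Y) = 1.8424 bits


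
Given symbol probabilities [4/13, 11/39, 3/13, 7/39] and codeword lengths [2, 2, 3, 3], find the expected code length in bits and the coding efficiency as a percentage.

Average length L = Σ p_i × l_i = 2.4103 bits
Entropy H = 1.9712 bits
Efficiency η = H/L × 100% = 81.78%


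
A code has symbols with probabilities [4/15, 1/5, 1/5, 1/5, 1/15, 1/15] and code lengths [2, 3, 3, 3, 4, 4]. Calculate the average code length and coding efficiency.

Average length L = Σ p_i × l_i = 2.8667 bits
Entropy H = 2.4226 bits
Efficiency η = H/L × 100% = 84.51%


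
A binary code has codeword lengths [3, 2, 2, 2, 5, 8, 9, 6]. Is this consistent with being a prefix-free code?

Kraft inequality: Σ 2^(-l_i) ≤ 1 for prefix-free code
Calculating: 2^(-3) + 2^(-2) + 2^(-2) + 2^(-2) + 2^(-5) + 2^(-8) + 2^(-9) + 2^(-6)
= 0.125 + 0.25 + 0.25 + 0.25 + 0.03125 + 0.00390625 + 0.001953125 + 0.015625
= 0.9277
Since 0.9277 ≤ 1, prefix-free code exists


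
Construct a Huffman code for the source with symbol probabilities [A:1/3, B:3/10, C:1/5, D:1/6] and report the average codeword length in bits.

Huffman tree construction:
Combine smallest probabilities repeatedly
Resulting codes:
  A: 11 (length 2)
  B: 10 (length 2)
  C: 01 (length 2)
  D: 00 (length 2)
Average length = Σ p(s) × length(s) = 2.0000 bits


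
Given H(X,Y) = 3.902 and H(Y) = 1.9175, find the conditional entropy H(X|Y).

Chain rule: H(X,Y) = H(X|Y) + H(Y)
H(X|Y) = H(X,Y) - H(Y) = 3.902 - 1.9175 = 1.9845 bits


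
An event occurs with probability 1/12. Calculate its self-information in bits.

Information content I(x) = -log₂(p(x))
I = -log₂(1/12) = -log₂(0.0833)
I = 3.5850 bits


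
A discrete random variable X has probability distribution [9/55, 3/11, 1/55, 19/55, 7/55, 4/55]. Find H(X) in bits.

H(X) = -Σ p(x) log₂ p(x)
  -9/55 × log₂(9/55) = 0.4273
  -3/11 × log₂(3/11) = 0.5112
  -1/55 × log₂(1/55) = 0.1051
  -19/55 × log₂(19/55) = 0.5297
  -7/55 × log₂(7/55) = 0.3785
  -4/55 × log₂(4/55) = 0.2750
H(X) = 2.2269 bits


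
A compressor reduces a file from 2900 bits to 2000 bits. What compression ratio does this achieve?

Compression ratio = Original / Compressed
= 2900 / 2000 = 1.45:1


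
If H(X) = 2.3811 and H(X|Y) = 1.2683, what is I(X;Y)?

I(X;Y) = H(X) - H(X|Y)
I(X;Y) = 2.3811 - 1.2683 = 1.1128 bits


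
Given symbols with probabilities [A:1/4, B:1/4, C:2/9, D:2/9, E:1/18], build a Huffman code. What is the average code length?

Huffman tree construction:
Combine smallest probabilities repeatedly
Resulting codes:
  A: 01 (length 2)
  B: 10 (length 2)
  C: 111 (length 3)
  D: 00 (length 2)
  E: 110 (length 3)
Average length = Σ p(s) × length(s) = 2.2778 bits


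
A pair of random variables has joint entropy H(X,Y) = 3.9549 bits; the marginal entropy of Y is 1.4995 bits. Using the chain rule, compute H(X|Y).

Chain rule: H(X,Y) = H(X|Y) + H(Y)
H(X|Y) = H(X,Y) - H(Y) = 3.9549 - 1.4995 = 2.4554 bits


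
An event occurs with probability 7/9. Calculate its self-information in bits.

Information content I(x) = -log₂(p(x))
I = -log₂(7/9) = -log₂(0.7778)
I = 0.3626 bits


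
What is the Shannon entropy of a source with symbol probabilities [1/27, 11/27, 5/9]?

H(X) = -Σ p(x) log₂ p(x)
  -1/27 × log₂(1/27) = 0.1761
  -11/27 × log₂(11/27) = 0.5278
  -5/9 × log₂(5/9) = 0.4711
H(X) = 1.1750 bits


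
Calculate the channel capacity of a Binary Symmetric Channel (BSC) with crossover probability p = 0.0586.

For BSC with error probability p:
C = 1 - H(p) where H(p) is binary entropy
H(0.0586) = -0.0586 × log₂(0.0586) - 0.9414 × log₂(0.9414)
H(p) = 0.3219
C = 1 - 0.3219 = 0.6781 bits/use


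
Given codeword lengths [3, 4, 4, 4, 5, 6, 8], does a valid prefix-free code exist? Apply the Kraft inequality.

Kraft inequality: Σ 2^(-l_i) ≤ 1 for prefix-free code
Calculating: 2^(-3) + 2^(-4) + 2^(-4) + 2^(-4) + 2^(-5) + 2^(-6) + 2^(-8)
= 0.125 + 0.0625 + 0.0625 + 0.0625 + 0.03125 + 0.015625 + 0.00390625
= 0.3633
Since 0.3633 ≤ 1, prefix-free code exists


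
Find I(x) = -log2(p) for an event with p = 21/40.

Information content I(x) = -log₂(p(x))
I = -log₂(21/40) = -log₂(0.5250)
I = 0.9296 bits


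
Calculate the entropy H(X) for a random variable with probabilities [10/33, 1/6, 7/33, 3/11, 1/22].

H(X) = -Σ p(x) log₂ p(x)
  -10/33 × log₂(10/33) = 0.5220
  -1/6 × log₂(1/6) = 0.4308
  -7/33 × log₂(7/33) = 0.4745
  -3/11 × log₂(3/11) = 0.5112
  -1/22 × log₂(1/22) = 0.2027
H(X) = 2.1412 bits


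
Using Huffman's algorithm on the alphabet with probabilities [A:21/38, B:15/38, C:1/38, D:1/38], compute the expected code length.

Huffman tree construction:
Combine smallest probabilities repeatedly
Resulting codes:
  A: 1 (length 1)
  B: 01 (length 2)
  C: 000 (length 3)
  D: 001 (length 3)
Average length = Σ p(s) × length(s) = 1.5000 bits


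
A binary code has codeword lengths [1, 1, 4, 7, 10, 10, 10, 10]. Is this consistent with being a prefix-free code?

Kraft inequality: Σ 2^(-l_i) ≤ 1 for prefix-free code
Calculating: 2^(-1) + 2^(-1) + 2^(-4) + 2^(-7) + 2^(-10) + 2^(-10) + 2^(-10) + 2^(-10)
= 0.5 + 0.5 + 0.0625 + 0.0078125 + 0.0009765625 + 0.0009765625 + 0.0009765625 + 0.0009765625
= 1.0742
Since 1.0742 > 1, prefix-free code does not exist


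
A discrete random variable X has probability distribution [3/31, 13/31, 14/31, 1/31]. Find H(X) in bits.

H(X) = -Σ p(x) log₂ p(x)
  -3/31 × log₂(3/31) = 0.3261
  -13/31 × log₂(13/31) = 0.5258
  -14/31 × log₂(14/31) = 0.5179
  -1/31 × log₂(1/31) = 0.1598
H(X) = 1.5296 bits


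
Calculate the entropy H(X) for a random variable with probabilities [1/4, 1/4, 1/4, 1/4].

H(X) = -Σ p(x) log₂ p(x)
  -1/4 × log₂(1/4) = 0.5000
  -1/4 × log₂(1/4) = 0.5000
  -1/4 × log₂(1/4) = 0.5000
  -1/4 × log₂(1/4) = 0.5000
H(X) = 2.0000 bits


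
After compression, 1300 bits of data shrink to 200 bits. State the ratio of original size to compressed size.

Compression ratio = Original / Compressed
= 1300 / 200 = 6.50:1


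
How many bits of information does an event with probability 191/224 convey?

Information content I(x) = -log₂(p(x))
I = -log₂(191/224) = -log₂(0.8527)
I = 0.2299 bits


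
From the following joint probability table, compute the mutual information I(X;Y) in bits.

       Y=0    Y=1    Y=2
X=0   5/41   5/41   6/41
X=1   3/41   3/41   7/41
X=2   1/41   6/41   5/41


H(X) = 1.5740, H(Y) = 1.5309, H(X,Y) = 3.0402
I(X;Y) = H(X) + H(Y) - H(X,Y) = 0.0647 bits


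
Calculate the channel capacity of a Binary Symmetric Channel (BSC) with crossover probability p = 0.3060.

For BSC with error probability p:
C = 1 - H(p) where H(p) is binary entropy
H(0.3060) = -0.3060 × log₂(0.3060) - 0.6940 × log₂(0.6940)
H(p) = 0.8885
C = 1 - 0.8885 = 0.1115 bits/use


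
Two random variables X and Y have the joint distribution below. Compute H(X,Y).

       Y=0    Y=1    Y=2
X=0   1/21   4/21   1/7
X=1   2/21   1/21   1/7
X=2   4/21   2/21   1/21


H(X,Y) = -Σ p(x,y) log₂ p(x,y)
  p(0,0)=1/21: -0.0476 × log₂(0.0476) = 0.2092
  p(0,1)=4/21: -0.1905 × log₂(0.1905) = 0.4557
  p(0,2)=1/7: -0.1429 × log₂(0.1429) = 0.4011
  p(1,0)=2/21: -0.0952 × log₂(0.0952) = 0.3231
  p(1,1)=1/21: -0.0476 × log₂(0.0476) = 0.2092
  p(1,2)=1/7: -0.1429 × log₂(0.1429) = 0.4011
  p(2,0)=4/21: -0.1905 × log₂(0.1905) = 0.4557
  p(2,1)=2/21: -0.0952 × log₂(0.0952) = 0.3231
  p(2,2)=1/21: -0.0476 × log₂(0.0476) = 0.2092
H(X,Y) = 2.9871 bits


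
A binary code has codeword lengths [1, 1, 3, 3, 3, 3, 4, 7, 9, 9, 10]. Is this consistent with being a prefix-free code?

Kraft inequality: Σ 2^(-l_i) ≤ 1 for prefix-free code
Calculating: 2^(-1) + 2^(-1) + 2^(-3) + 2^(-3) + 2^(-3) + 2^(-3) + 2^(-4) + 2^(-7) + 2^(-9) + 2^(-9) + 2^(-10)
= 0.5 + 0.5 + 0.125 + 0.125 + 0.125 + 0.125 + 0.0625 + 0.0078125 + 0.001953125 + 0.001953125 + 0.0009765625
= 1.5752
Since 1.5752 > 1, prefix-free code does not exist


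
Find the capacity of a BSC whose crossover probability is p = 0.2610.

For BSC with error probability p:
C = 1 - H(p) where H(p) is binary entropy
H(0.2610) = -0.2610 × log₂(0.2610) - 0.7390 × log₂(0.7390)
H(p) = 0.8283
C = 1 - 0.8283 = 0.1717 bits/use


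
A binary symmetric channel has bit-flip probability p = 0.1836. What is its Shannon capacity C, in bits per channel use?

For BSC with error probability p:
C = 1 - H(p) where H(p) is binary entropy
H(0.1836) = -0.1836 × log₂(0.1836) - 0.8164 × log₂(0.8164)
H(p) = 0.6879
C = 1 - 0.6879 = 0.3121 bits/use


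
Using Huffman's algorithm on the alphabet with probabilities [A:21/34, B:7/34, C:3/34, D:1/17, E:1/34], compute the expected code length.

Huffman tree construction:
Combine smallest probabilities repeatedly
Resulting codes:
  A: 1 (length 1)
  B: 01 (length 2)
  C: 000 (length 3)
  D: 0011 (length 4)
  E: 0010 (length 4)
Average length = Σ p(s) × length(s) = 1.6471 bits


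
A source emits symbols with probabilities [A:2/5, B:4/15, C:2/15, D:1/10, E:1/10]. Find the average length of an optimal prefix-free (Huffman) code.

Huffman tree construction:
Combine smallest probabilities repeatedly
Resulting codes:
  A: 0 (length 1)
  B: 10 (length 2)
  C: 110 (length 3)
  D: 1110 (length 4)
  E: 1111 (length 4)
Average length = Σ p(s) × length(s) = 2.1333 bits


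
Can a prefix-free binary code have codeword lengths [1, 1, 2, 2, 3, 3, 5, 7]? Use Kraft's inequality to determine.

Kraft inequality: Σ 2^(-l_i) ≤ 1 for prefix-free code
Calculating: 2^(-1) + 2^(-1) + 2^(-2) + 2^(-2) + 2^(-3) + 2^(-3) + 2^(-5) + 2^(-7)
= 0.5 + 0.5 + 0.25 + 0.25 + 0.125 + 0.125 + 0.03125 + 0.0078125
= 1.7891
Since 1.7891 > 1, prefix-free code does not exist


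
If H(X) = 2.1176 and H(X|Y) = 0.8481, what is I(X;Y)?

I(X;Y) = H(X) - H(X|Y)
I(X;Y) = 2.1176 - 0.8481 = 1.2695 bits


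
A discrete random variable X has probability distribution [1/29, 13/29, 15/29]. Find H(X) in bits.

H(X) = -Σ p(x) log₂ p(x)
  -1/29 × log₂(1/29) = 0.1675
  -13/29 × log₂(13/29) = 0.5189
  -15/29 × log₂(15/29) = 0.4919
H(X) = 1.1784 bits


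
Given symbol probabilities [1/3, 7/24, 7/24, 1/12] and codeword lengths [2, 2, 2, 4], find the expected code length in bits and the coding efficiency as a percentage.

Average length L = Σ p_i × l_i = 2.1667 bits
Entropy H = 1.8640 bits
Efficiency η = H/L × 100% = 86.03%


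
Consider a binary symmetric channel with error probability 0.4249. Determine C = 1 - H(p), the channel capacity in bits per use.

For BSC with error probability p:
C = 1 - H(p) where H(p) is binary entropy
H(0.4249) = -0.4249 × log₂(0.4249) - 0.5751 × log₂(0.5751)
H(p) = 0.9837
C = 1 - 0.9837 = 0.0163 bits/use


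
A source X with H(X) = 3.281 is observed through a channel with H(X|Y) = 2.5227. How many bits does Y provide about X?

I(X;Y) = H(X) - H(X|Y)
I(X;Y) = 3.281 - 2.5227 = 0.7583 bits


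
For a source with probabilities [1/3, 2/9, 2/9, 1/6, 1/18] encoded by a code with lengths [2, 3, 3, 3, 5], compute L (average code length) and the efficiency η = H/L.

Average length L = Σ p_i × l_i = 2.7778 bits
Entropy H = 2.1552 bits
Efficiency η = H/L × 100% = 77.59%


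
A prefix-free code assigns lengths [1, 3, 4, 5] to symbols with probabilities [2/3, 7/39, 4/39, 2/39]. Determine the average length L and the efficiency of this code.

Average length L = Σ p_i × l_i = 1.8718 bits
Entropy H = 1.3915 bits
Efficiency η = H/L × 100% = 74.34%


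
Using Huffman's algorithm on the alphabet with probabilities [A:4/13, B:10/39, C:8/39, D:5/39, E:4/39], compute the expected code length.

Huffman tree construction:
Combine smallest probabilities repeatedly
Resulting codes:
  A: 11 (length 2)
  B: 10 (length 2)
  C: 00 (length 2)
  D: 011 (length 3)
  E: 010 (length 3)
Average length = Σ p(s) × length(s) = 2.2308 bits


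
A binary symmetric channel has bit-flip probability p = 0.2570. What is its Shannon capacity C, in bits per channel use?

For BSC with error probability p:
C = 1 - H(p) where H(p) is binary entropy
H(0.2570) = -0.2570 × log₂(0.2570) - 0.7430 × log₂(0.7430)
H(p) = 0.8222
C = 1 - 0.8222 = 0.1778 bits/use


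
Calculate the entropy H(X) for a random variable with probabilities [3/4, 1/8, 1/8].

H(X) = -Σ p(x) log₂ p(x)
  -3/4 × log₂(3/4) = 0.3113
  -1/8 × log₂(1/8) = 0.3750
  -1/8 × log₂(1/8) = 0.3750
H(X) = 1.0613 bits


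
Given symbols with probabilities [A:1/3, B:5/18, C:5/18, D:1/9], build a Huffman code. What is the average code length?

Huffman tree construction:
Combine smallest probabilities repeatedly
Resulting codes:
  A: 11 (length 2)
  B: 01 (length 2)
  C: 10 (length 2)
  D: 00 (length 2)
Average length = Σ p(s) × length(s) = 2.0000 bits


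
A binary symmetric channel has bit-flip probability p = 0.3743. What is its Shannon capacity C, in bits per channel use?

For BSC with error probability p:
C = 1 - H(p) where H(p) is binary entropy
H(0.3743) = -0.3743 × log₂(0.3743) - 0.6257 × log₂(0.6257)
H(p) = 0.9539
C = 1 - 0.9539 = 0.0461 bits/use


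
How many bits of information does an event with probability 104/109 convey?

Information content I(x) = -log₂(p(x))
I = -log₂(104/109) = -log₂(0.9541)
I = 0.0677 bits


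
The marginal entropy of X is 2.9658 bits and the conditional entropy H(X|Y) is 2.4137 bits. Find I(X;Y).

I(X;Y) = H(X) - H(X|Y)
I(X;Y) = 2.9658 - 2.4137 = 0.5521 bits


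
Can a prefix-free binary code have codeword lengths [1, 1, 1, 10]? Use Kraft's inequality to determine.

Kraft inequality: Σ 2^(-l_i) ≤ 1 for prefix-free code
Calculating: 2^(-1) + 2^(-1) + 2^(-1) + 2^(-10)
= 0.5 + 0.5 + 0.5 + 0.0009765625
= 1.5010
Since 1.5010 > 1, prefix-free code does not exist


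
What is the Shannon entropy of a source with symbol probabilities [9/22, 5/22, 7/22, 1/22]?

H(X) = -Σ p(x) log₂ p(x)
  -9/22 × log₂(9/22) = 0.5275
  -5/22 × log₂(5/22) = 0.4858
  -7/22 × log₂(7/22) = 0.5257
  -1/22 × log₂(1/22) = 0.2027
H(X) = 1.7417 bits


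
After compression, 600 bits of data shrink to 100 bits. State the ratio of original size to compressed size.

Compression ratio = Original / Compressed
= 600 / 100 = 6.00:1


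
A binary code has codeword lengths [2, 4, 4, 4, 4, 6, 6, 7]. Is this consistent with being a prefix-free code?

Kraft inequality: Σ 2^(-l_i) ≤ 1 for prefix-free code
Calculating: 2^(-2) + 2^(-4) + 2^(-4) + 2^(-4) + 2^(-4) + 2^(-6) + 2^(-6) + 2^(-7)
= 0.25 + 0.0625 + 0.0625 + 0.0625 + 0.0625 + 0.015625 + 0.015625 + 0.0078125
= 0.5391
Since 0.5391 ≤ 1, prefix-free code exists


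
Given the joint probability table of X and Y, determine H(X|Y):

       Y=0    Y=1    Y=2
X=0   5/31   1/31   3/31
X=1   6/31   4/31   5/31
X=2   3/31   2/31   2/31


H(X|Y) = Σ_y p(y) H(X|Y=y)
  p(Y=0) = 14/31, H(X|Y=0) = 1.5306
  p(Y=1) = 7/31, H(X|Y=1) = 1.3788
  p(Y=2) = 10/31, H(X|Y=2) = 1.4855
H(X|Y) = 0.4516×1.5306 + 0.2258×1.3788 + 0.3226×1.4855 = 1.4818 bits


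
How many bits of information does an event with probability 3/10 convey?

Information content I(x) = -log₂(p(x))
I = -log₂(3/10) = -log₂(0.3000)
I = 1.7370 bits


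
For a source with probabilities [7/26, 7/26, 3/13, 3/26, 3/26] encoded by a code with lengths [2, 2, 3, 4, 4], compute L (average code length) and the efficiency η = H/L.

Average length L = Σ p_i × l_i = 2.6923 bits
Entropy H = 2.2265 bits
Efficiency η = H/L × 100% = 82.70%


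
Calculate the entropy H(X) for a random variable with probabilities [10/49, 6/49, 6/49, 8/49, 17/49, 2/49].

H(X) = -Σ p(x) log₂ p(x)
  -10/49 × log₂(10/49) = 0.4679
  -6/49 × log₂(6/49) = 0.3710
  -6/49 × log₂(6/49) = 0.3710
  -8/49 × log₂(8/49) = 0.4269
  -17/49 × log₂(17/49) = 0.5299
  -2/49 × log₂(2/49) = 0.1884
H(X) = 2.3550 bits


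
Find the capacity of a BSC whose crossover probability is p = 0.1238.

For BSC with error probability p:
C = 1 - H(p) where H(p) is binary entropy
H(0.1238) = -0.1238 × log₂(0.1238) - 0.8762 × log₂(0.8762)
H(p) = 0.5402
C = 1 - 0.5402 = 0.4598 bits/use


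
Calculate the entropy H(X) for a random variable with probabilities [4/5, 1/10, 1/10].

H(X) = -Σ p(x) log₂ p(x)
  -4/5 × log₂(4/5) = 0.2575
  -1/10 × log₂(1/10) = 0.3322
  -1/10 × log₂(1/10) = 0.3322
H(X) = 0.9219 bits


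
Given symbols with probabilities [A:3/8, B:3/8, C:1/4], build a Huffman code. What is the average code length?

Huffman tree construction:
Combine smallest probabilities repeatedly
Resulting codes:
  A: 11 (length 2)
  B: 0 (length 1)
  C: 10 (length 2)
Average length = Σ p(s) × length(s) = 1.6250 bits


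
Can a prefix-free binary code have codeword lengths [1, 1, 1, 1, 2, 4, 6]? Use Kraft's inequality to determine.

Kraft inequality: Σ 2^(-l_i) ≤ 1 for prefix-free code
Calculating: 2^(-1) + 2^(-1) + 2^(-1) + 2^(-1) + 2^(-2) + 2^(-4) + 2^(-6)
= 0.5 + 0.5 + 0.5 + 0.5 + 0.25 + 0.0625 + 0.015625
= 2.3281
Since 2.3281 > 1, prefix-free code does not exist


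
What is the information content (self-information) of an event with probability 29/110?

Information content I(x) = -log₂(p(x))
I = -log₂(29/110) = -log₂(0.2636)
I = 1.9234 bits


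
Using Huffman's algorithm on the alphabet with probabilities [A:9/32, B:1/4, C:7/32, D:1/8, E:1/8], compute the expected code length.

Huffman tree construction:
Combine smallest probabilities repeatedly
Resulting codes:
  A: 11 (length 2)
  B: 01 (length 2)
  C: 00 (length 2)
  D: 100 (length 3)
  E: 101 (length 3)
Average length = Σ p(s) × length(s) = 2.2500 bits


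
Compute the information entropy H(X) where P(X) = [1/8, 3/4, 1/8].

H(X) = -Σ p(x) log₂ p(x)
  -1/8 × log₂(1/8) = 0.3750
  -3/4 × log₂(3/4) = 0.3113
  -1/8 × log₂(1/8) = 0.3750
H(X) = 1.0613 bits


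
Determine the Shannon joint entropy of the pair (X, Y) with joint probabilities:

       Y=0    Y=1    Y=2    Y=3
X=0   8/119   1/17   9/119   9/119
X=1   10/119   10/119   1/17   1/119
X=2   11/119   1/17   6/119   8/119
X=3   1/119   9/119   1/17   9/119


H(X,Y) = -Σ p(x,y) log₂ p(x,y)
  p(0,0)=8/119: -0.0672 × log₂(0.0672) = 0.2618
  p(0,1)=1/17: -0.0588 × log₂(0.0588) = 0.2404
  p(0,2)=9/119: -0.0756 × log₂(0.0756) = 0.2817
  p(0,3)=9/119: -0.0756 × log₂(0.0756) = 0.2817
  p(1,0)=10/119: -0.0840 × log₂(0.0840) = 0.3002
  p(1,1)=10/119: -0.0840 × log₂(0.0840) = 0.3002
  p(1,2)=1/17: -0.0588 × log₂(0.0588) = 0.2404
  p(1,3)=1/119: -0.0084 × log₂(0.0084) = 0.0579
  p(2,0)=11/119: -0.0924 × log₂(0.0924) = 0.3176
  p(2,1)=1/17: -0.0588 × log₂(0.0588) = 0.2404
  p(2,2)=6/119: -0.0504 × log₂(0.0504) = 0.2173
  p(2,3)=8/119: -0.0672 × log₂(0.0672) = 0.2618
  p(3,0)=1/119: -0.0084 × log₂(0.0084) = 0.0579
  p(3,1)=9/119: -0.0756 × log₂(0.0756) = 0.2817
  p(3,2)=1/17: -0.0588 × log₂(0.0588) = 0.2404
  p(3,3)=9/119: -0.0756 × log₂(0.0756) = 0.2817
H(X,Y) = 3.8635 bits


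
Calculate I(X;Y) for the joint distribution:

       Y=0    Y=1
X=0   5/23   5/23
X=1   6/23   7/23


H(X) = 0.9877, H(Y) = 0.9986, H(X,Y) = 1.9853
I(X;Y) = H(X) + H(Y) - H(X,Y) = 0.0011 bits


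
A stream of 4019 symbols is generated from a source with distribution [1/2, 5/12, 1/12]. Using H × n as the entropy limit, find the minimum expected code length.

Entropy H = 1.3250 bits/symbol
Minimum bits = H × n = 1.3250 × 4019
= 5325.22 bits


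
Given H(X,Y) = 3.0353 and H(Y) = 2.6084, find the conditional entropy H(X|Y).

Chain rule: H(X,Y) = H(X|Y) + H(Y)
H(X|Y) = H(X,Y) - H(Y) = 3.0353 - 2.6084 = 0.4269 bits


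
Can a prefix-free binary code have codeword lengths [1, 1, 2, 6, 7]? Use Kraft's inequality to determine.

Kraft inequality: Σ 2^(-l_i) ≤ 1 for prefix-free code
Calculating: 2^(-1) + 2^(-1) + 2^(-2) + 2^(-6) + 2^(-7)
= 0.5 + 0.5 + 0.25 + 0.015625 + 0.0078125
= 1.2734
Since 1.2734 > 1, prefix-free code does not exist


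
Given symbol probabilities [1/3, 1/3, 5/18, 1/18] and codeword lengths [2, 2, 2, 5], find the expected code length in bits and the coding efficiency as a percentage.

Average length L = Σ p_i × l_i = 2.1667 bits
Entropy H = 1.8016 bits
Efficiency η = H/L × 100% = 83.15%
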